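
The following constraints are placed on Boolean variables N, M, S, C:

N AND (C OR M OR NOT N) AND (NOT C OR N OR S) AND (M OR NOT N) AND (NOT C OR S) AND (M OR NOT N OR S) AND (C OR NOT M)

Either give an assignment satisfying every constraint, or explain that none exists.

N=T, M=T, S=T, C=T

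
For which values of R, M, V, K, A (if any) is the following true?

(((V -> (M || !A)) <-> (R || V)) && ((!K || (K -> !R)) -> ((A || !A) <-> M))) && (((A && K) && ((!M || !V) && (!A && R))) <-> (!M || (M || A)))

No satisfying assignment exists.

The conjunct ((A && K) && ((!M || !V) && (!A && R))) <-> (!M || (M || A)) is unsatisfiable on its own:
  A = True: this becomes (K && False) <-> (!M || True) = False.
  A = False: simplifies to !((!M || M)).
    M = True: this becomes !((False || True)) = False.
    M = False: this becomes !((True || False)) = False.
So the whole conjunction is unsatisfiable.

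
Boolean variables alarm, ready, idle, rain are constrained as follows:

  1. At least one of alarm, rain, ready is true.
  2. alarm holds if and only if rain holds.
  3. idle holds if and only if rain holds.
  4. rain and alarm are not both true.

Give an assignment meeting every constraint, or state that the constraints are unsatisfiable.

alarm: False; ready: True; idle: False; rain: False

  (1) {alarm, rain, ready}: 1 true — at least one ✓
  (2) alarm=F, rain=F — same ✓
  (3) idle=F, rain=F — same ✓
  (4) rain=F, alarm=F — not both ✓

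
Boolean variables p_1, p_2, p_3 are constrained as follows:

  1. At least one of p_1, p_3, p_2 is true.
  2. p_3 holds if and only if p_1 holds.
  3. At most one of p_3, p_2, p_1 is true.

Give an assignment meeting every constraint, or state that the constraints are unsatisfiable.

p_1 = False, p_2 = True, p_3 = False

  (1) {p_1, p_3, p_2}: 1 true — at least one ✓
  (2) p_3=F, p_1=F — same ✓
  (3) {p_3, p_2, p_1}: 1 true — at most one ✓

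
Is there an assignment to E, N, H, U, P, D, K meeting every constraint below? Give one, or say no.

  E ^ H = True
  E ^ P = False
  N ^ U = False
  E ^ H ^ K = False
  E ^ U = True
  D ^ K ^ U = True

E = True, N = False, H = False, U = False, P = True, D = False, K = True

E ^ H = T ^ F = True ✓
E ^ P = T ^ T = False ✓
N ^ U = F ^ F = False ✓
E ^ H ^ K = T ^ F ^ T = False ✓
E ^ U = T ^ F = True ✓
D ^ K ^ U = F ^ T ^ F = True ✓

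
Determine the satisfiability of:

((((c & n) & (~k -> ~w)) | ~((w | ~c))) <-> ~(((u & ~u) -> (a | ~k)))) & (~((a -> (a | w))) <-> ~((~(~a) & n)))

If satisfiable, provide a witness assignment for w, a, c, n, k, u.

w: False, a: True, c: False, n: True, k: True, u: False

  (((c & n) & (~k -> ~w)) | ~((w | ~c))) <-> ~(((u & ~u) -> (a | ~k))) = True
    ((c & n) & (~k -> ~w)) | ~((w | ~c)) = False
      (c & n) & (~k -> ~w) = False
        c & n = False
        ~k -> ~w = True
          ~k = False
          ~w = True
      ~((w | ~c)) = False
        w | ~c = True
          ~c = True
    ~(((u & ~u) -> (a | ~k))) = False
      (u & ~u) -> (a | ~k) = True
        u & ~u = False
          ~u = True
        a | ~k = True
          ~k = False
  ~((a -> (a | w))) <-> ~((~(~a) & n)) = True
    ~((a -> (a | w))) = False
      a -> (a | w) = True
        a | w = True
    ~((~(~a) & n)) = False
      ~(~a) & n = True
        ~(~a) = True
          ~a = False
Both conjuncts True, so the formula holds.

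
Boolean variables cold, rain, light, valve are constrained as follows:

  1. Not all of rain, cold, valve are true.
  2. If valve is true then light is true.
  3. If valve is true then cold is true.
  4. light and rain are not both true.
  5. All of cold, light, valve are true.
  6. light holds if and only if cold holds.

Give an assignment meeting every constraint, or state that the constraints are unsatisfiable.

cold = True, rain = False, light = True, valve = True

  (1) {rain, cold, valve}: 2/3 true — not all ✓
  (2) valve=T ⇒ light: T ✓
  (3) valve=T ⇒ cold: T ✓
  (4) light=T, rain=F — not both ✓
  (5) {cold, light, valve}: all 3 true ✓
  (6) light=T, cold=T — same ✓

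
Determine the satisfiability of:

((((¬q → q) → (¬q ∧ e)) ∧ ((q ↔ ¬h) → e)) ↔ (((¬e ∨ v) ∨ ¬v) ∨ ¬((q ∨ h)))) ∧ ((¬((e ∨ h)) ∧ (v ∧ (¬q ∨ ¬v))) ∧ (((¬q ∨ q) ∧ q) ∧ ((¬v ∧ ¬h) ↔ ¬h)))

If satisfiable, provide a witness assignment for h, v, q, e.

The formula is unsatisfiable.

Case q = True: the formula simplifies to ¬(((¬e ∨ v) ∨ ¬v)) ∧ ((¬((e ∨ h)) ∧ (v ∧ ¬v)) ∧ ((¬v ∧ ¬h) ↔ ¬h)).
  v = True: the conjunct ¬(((¬e ∨ v) ∨ ¬v)) becomes ¬((True ∨ False)) = False.
  v = False: the conjunct ¬(((¬e ∨ v) ∨ ¬v)) becomes ¬((¬e ∨ True)) = False.
Case q = False: the conjunct q is False.
Both cases fail — unsatisfiable.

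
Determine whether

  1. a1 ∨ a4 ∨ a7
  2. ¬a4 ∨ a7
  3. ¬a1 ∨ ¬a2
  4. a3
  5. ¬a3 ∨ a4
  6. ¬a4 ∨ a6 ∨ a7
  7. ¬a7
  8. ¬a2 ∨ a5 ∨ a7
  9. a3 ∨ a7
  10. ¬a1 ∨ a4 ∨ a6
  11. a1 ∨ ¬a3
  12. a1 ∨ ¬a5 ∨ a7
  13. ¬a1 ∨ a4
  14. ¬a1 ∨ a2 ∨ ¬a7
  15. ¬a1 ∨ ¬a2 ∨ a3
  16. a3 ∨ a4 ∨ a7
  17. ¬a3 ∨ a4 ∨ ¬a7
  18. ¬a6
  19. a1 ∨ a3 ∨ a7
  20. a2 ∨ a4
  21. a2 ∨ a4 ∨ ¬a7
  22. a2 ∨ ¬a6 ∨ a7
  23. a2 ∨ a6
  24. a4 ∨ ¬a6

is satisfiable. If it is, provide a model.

The formula is unsatisfiable.

Case a3 = True:
  (¬a3 ∨ a4) forces a4 = True.
  (¬a4 ∨ a7) forces a7 = True.
  Clause (¬a7) is falsified — contradiction.
Case a3 = False:
  Clause (a3) is falsified — contradiction.
Both cases fail, so the formula is unsatisfiable.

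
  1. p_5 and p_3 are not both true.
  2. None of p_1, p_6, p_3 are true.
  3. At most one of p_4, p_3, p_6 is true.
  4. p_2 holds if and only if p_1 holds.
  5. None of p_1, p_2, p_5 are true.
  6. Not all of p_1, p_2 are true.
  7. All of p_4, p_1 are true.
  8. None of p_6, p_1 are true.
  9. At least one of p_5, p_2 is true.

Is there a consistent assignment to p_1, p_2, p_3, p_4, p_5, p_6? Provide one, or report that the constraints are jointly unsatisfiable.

Case p_1 = True:
  Constraint (2) is violated (p_1=T) — contradiction.
Case p_1 = False:
  Constraint (7) is violated (p_1=F) — contradiction.
Both cases fail — unsatisfiable.

Unsatisfiable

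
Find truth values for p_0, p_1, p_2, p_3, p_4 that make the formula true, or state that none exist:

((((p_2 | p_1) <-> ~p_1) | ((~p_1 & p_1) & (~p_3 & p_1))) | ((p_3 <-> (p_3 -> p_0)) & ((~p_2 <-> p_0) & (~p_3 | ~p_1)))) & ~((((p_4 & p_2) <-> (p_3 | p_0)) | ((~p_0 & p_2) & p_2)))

p_0 = True, p_1 = False, p_2 = True, p_3 = False, p_4 = False

  (((p_2 | p_1) <-> ~p_1) | ((~p_1 & p_1) & (~p_3 & p_1))) | ((p_3 <-> (p_3 -> p_0)) & ((~p_2 <-> p_0) & (~p_3 | ~p_1))) = True
    ((p_2 | p_1) <-> ~p_1) | ((~p_1 & p_1) & (~p_3 & p_1)) = True
      (p_2 | p_1) <-> ~p_1 = True
        p_2 | p_1 = True
        ~p_1 = True
      (~p_1 & p_1) & (~p_3 & p_1) = False
        ~p_1 & p_1 = False
          ~p_1 = True
        ~p_3 & p_1 = False
          ~p_3 = True
    (p_3 <-> (p_3 -> p_0)) & ((~p_2 <-> p_0) & (~p_3 | ~p_1)) = False
      p_3 <-> (p_3 -> p_0) = False
        p_3 -> p_0 = True
      (~p_2 <-> p_0) & (~p_3 | ~p_1) = False
        ~p_2 <-> p_0 = False
          ~p_2 = False
        ~p_3 | ~p_1 = True
          ~p_3 = True
          ~p_1 = True
  ~((((p_4 & p_2) <-> (p_3 | p_0)) | ((~p_0 & p_2) & p_2))) = True
    ((p_4 & p_2) <-> (p_3 | p_0)) | ((~p_0 & p_2) & p_2) = False
      (p_4 & p_2) <-> (p_3 | p_0) = False
        p_4 & p_2 = False
        p_3 | p_0 = True
      (~p_0 & p_2) & p_2 = False
        ~p_0 & p_2 = False
          ~p_0 = False
Both conjuncts True, so the formula holds.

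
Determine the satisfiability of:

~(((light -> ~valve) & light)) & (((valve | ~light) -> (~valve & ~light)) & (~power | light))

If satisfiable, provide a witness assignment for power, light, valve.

power=F; light=F; valve=F

  ~(((light -> ~valve) & light)) = True
    (light -> ~valve) & light = False
      light -> ~valve = True
        ~valve = True
  ((valve | ~light) -> (~valve & ~light)) & (~power | light) = True
    (valve | ~light) -> (~valve & ~light) = True
      valve | ~light = True
        ~light = True
      ~valve & ~light = True
        ~valve = True
        ~light = True
    ~power | light = True
      ~power = True
Both conjuncts True, so the formula holds.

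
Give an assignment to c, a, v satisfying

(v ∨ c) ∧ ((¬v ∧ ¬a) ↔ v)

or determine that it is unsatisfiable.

c: True; a: True; v: False

  v ∨ c = True
  (¬v ∧ ¬a) ↔ v = True
    ¬v ∧ ¬a = False
      ¬v = True
      ¬a = False
Both conjuncts True, so the formula holds.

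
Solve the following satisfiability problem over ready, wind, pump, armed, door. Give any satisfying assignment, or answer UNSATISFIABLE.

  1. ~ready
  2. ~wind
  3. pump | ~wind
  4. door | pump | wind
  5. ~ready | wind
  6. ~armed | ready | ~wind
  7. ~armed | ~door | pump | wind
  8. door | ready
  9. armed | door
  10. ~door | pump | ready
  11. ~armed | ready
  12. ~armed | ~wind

ready = False, wind = False, pump = True, armed = False, door = True

Unit clause (~ready) forces ready = False.
Unit clause (~wind) forces wind = False.
In (door | ready) only door is left, so door = True.
In (~door | pump | ready) only pump is left, so pump = True.
In (~armed | ready) only ~armed is left, so armed = False.
All clauses satisfied.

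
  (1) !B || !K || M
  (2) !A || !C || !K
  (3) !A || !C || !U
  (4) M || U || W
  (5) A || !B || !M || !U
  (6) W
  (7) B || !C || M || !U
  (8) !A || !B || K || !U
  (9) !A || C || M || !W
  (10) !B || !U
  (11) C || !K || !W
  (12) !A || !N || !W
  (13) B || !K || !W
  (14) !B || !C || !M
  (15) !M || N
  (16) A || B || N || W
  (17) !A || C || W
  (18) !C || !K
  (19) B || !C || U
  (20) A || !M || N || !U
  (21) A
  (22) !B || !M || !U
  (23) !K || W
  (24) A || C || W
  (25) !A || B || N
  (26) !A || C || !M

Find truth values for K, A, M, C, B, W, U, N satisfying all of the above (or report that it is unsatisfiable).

Unit clause (W) forces W = True.
Unit clause (A) forces A = True.
In (!A || !N || !W) only !N is left, so N = False.
In (!M || N) only !M is left, so M = False.
In (!A || B || N) only B is left, so B = True.
In (!B || !K || M) only !K is left, so K = False.
In (!A || !B || K || !U) only !U is left, so U = False.
In (!A || C || M || !W) only C is left, so C = True.
All clauses satisfied.

K = False, A = True, M = False, C = True, B = True, W = True, U = False, N = False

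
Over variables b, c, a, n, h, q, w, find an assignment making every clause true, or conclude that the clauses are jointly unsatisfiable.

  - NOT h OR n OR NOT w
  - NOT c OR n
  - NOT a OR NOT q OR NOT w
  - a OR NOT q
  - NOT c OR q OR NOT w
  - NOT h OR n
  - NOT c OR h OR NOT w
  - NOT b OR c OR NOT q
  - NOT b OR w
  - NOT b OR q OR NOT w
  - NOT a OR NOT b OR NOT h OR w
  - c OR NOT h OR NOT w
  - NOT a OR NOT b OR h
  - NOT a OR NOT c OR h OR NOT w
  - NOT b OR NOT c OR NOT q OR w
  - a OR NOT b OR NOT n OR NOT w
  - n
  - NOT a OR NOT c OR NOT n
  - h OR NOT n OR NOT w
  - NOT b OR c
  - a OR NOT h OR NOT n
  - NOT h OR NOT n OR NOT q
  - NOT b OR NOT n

b = False, c = False, a = False, n = True, h = False, q = False, w = False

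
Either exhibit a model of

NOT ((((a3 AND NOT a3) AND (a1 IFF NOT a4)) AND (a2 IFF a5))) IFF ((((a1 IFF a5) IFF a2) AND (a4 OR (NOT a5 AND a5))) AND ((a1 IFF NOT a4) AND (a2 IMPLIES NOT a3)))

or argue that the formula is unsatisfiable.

a1 = False; a2 = False; a3 = True; a4 = True; a5 = True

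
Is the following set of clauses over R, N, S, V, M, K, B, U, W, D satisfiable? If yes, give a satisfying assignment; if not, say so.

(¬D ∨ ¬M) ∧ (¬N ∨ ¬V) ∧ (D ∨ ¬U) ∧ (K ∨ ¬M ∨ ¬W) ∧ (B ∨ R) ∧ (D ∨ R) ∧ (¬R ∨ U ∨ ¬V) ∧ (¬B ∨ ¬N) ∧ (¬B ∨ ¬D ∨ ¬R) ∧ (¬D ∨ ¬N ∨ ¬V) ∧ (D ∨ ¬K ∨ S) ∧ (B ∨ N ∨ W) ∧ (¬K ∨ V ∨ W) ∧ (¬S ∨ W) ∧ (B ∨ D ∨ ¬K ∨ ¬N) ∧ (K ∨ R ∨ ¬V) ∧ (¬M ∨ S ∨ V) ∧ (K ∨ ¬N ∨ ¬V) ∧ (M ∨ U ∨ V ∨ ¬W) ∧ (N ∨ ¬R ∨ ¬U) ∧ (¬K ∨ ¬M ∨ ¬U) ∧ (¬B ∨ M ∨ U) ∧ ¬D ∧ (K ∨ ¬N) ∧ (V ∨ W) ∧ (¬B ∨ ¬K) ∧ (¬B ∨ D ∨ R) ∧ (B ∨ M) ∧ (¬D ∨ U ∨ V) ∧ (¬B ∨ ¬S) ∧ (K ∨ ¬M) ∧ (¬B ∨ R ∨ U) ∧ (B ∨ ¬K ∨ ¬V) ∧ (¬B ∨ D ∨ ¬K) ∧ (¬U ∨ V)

Unit clause (¬D) forces D = False.
In (D ∨ ¬U) only ¬U is left, so U = False.
In (D ∨ R) only R is left, so R = True.
In (¬R ∨ U ∨ ¬V) only ¬V is left, so V = False.
In (V ∨ W) only W is left, so W = True.
In (M ∨ U ∨ V ∨ ¬W) only M is left, so M = True.
In (K ∨ ¬M) only K is left, so K = True.
In (¬B ∨ D ∨ ¬K) only ¬B is left, so B = False.
In (D ∨ ¬K ∨ S) only S is left, so S = True.
In (B ∨ D ∨ ¬K ∨ ¬N) only ¬N is left, so N = False.
All clauses satisfied.

R: True; N: False; S: True; V: False; M: True; K: True; B: False; U: False; W: True; D: False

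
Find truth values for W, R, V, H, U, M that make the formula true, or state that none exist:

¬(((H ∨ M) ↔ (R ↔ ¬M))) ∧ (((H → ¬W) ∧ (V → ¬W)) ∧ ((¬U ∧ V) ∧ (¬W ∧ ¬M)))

W = False, R = False, V = True, H = True, U = False, M = False

  ¬(((H ∨ M) ↔ (R ↔ ¬M))) = True
    (H ∨ M) ↔ (R ↔ ¬M) = False
      H ∨ M = True
      R ↔ ¬M = False
        ¬M = True
  ((H → ¬W) ∧ (V → ¬W)) ∧ ((¬U ∧ V) ∧ (¬W ∧ ¬M)) = True
    (H → ¬W) ∧ (V → ¬W) = True
      H → ¬W = True
        ¬W = True
      V → ¬W = True
        ¬W = True
    (¬U ∧ V) ∧ (¬W ∧ ¬M) = True
      ¬U ∧ V = True
        ¬U = True
      ¬W ∧ ¬M = True
        ¬W = True
        ¬M = True
Both conjuncts True, so the formula holds.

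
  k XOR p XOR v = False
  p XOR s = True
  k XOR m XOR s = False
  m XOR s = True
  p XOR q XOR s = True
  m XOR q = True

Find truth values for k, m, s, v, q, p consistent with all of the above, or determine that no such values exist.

k = True; m = True; s = False; v = False; q = False; p = True

k XOR p XOR v = T XOR T XOR F = False ✓
p XOR s = T XOR F = True ✓
k XOR m XOR s = T XOR T XOR F = False ✓
m XOR s = T XOR F = True ✓
p XOR q XOR s = T XOR F XOR F = True ✓
m XOR q = T XOR F = True ✓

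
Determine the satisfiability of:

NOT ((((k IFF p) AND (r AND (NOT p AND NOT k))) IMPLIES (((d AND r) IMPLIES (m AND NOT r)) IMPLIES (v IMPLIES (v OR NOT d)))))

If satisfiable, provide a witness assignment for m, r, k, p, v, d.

Case v = True: the formula becomes NOT ((((k IFF p) AND (r AND (NOT p AND NOT k))) IMPLIES True)) = False.
Case v = False: the formula becomes NOT ((((k IFF p) AND (r AND (NOT p AND NOT k))) IMPLIES True)) = False.
Both cases fail — unsatisfiable.

Unsatisfiable — no assignment works.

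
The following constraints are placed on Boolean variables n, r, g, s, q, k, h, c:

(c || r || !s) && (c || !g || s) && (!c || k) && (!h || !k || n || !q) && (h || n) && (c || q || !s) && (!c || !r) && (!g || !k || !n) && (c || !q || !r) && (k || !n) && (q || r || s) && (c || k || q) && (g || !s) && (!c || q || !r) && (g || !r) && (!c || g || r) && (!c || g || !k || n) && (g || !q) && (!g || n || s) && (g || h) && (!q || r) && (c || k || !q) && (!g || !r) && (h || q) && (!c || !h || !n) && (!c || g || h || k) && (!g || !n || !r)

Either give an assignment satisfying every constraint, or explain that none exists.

n: False; r: False; g: True; s: True; q: False; k: True; h: True; c: True

Set n = False.
  then (h || n) forces h = True.
Set r = False.
  then (!q || r) forces q = False.
  then (q || r || s) forces s = True.
  then (g || !s) forces g = True.
  then (c || r || !s) forces c = True.
  then (!c || k) forces k = True.
All clauses satisfied.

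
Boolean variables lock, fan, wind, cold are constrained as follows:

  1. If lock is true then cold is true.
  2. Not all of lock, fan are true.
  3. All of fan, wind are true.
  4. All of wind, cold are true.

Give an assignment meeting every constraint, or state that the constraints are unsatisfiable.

lock: False; fan: True; wind: True; cold: True

  (1) lock=F ⇒ cold: vacuous ✓
  (2) {lock, fan}: 1/2 true — not all ✓
  (3) {fan, wind}: all 2 true ✓
  (4) {wind, cold}: all 2 true ✓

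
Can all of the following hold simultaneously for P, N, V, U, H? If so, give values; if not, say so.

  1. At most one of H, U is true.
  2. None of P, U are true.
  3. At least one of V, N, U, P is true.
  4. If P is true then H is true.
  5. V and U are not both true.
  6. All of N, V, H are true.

P = False; N = True; V = True; U = False; H = True

  (1) {H, U}: 1 true — at most one ✓
  (2) {P, U}: 0 true — none ✓
  (3) {V, N, U, P}: 2 true — at least one ✓
  (4) P=F ⇒ H: vacuous ✓
  (5) V=T, U=F — not both ✓
  (6) {N, V, H}: all 3 true ✓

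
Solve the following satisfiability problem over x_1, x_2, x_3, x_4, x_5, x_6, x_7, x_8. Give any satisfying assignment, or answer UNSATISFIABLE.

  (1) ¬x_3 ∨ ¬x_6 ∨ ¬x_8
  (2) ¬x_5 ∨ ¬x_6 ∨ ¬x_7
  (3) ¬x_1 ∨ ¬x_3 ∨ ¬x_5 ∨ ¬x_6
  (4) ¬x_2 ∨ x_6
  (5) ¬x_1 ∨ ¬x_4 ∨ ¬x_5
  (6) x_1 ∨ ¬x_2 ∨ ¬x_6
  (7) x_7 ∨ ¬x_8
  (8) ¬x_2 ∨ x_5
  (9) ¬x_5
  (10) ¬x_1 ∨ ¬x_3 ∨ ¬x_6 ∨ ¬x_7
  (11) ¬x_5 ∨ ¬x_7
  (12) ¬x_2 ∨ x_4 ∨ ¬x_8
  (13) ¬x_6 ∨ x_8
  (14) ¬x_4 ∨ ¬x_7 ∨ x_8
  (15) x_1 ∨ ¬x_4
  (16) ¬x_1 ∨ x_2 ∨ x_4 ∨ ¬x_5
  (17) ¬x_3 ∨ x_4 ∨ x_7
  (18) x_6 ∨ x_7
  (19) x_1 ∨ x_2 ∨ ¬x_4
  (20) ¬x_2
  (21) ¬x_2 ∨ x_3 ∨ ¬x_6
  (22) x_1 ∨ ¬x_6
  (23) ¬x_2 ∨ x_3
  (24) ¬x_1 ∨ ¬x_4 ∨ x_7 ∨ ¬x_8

x_1 = True, x_2 = False, x_3 = False, x_4 = False, x_5 = False, x_6 = True, x_7 = True, x_8 = True

Unit clause (¬x_5) forces x_5 = False.
Unit clause (¬x_2) forces x_2 = False.
Set x_1 = True.
Set x_3 = False.
Set x_4 = False.
Set x_6 = True.
  then (¬x_6 ∨ x_8) forces x_8 = True.
  then (x_7 ∨ ¬x_8) forces x_7 = True.
All clauses satisfied.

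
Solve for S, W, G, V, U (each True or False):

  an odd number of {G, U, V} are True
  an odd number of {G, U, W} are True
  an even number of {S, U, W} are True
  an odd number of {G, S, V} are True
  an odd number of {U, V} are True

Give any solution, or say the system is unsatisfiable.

S=T; W=F; G=F; V=F; U=T

{G, U, V}: 1 true → odd ✓
{G, U, W}: 1 true → odd ✓
{S, U, W}: 2 true → even ✓
{G, S, V}: 1 true → odd ✓
{U, V}: 1 true → odd ✓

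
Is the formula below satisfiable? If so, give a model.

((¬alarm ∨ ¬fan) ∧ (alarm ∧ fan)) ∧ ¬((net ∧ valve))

Case alarm = True: the formula simplifies to (¬fan ∧ fan) ∧ ¬((net ∧ valve)).
  fan = True: the conjunct ¬fan is False.
  fan = False: the conjunct fan is False.
Case alarm = False: the conjunct alarm is False.
Both cases fail — unsatisfiable.

Unsatisfiable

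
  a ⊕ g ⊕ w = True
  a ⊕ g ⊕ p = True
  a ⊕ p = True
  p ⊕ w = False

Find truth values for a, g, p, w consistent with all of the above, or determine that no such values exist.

a=F; g=F; p=T; w=T

a ⊕ g ⊕ w = F ⊕ F ⊕ T = True ✓
a ⊕ g ⊕ p = F ⊕ F ⊕ T = True ✓
a ⊕ p = F ⊕ T = True ✓
p ⊕ w = T ⊕ T = False ✓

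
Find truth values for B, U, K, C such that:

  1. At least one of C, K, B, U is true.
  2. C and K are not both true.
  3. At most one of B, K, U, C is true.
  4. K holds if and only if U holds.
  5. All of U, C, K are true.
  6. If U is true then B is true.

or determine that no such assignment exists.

UNSATISFIABLE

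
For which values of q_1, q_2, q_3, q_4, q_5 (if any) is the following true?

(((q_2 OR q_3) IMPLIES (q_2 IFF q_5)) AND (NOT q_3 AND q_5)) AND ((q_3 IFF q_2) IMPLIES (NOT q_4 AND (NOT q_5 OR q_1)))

q_1 = True, q_2 = False, q_3 = False, q_4 = False, q_5 = True

  ((q_2 OR q_3) IMPLIES (q_2 IFF q_5)) AND (NOT q_3 AND q_5) = True
    (q_2 OR q_3) IMPLIES (q_2 IFF q_5) = True
      q_2 OR q_3 = False
      q_2 IFF q_5 = False
    NOT q_3 AND q_5 = True
      NOT q_3 = True
  (q_3 IFF q_2) IMPLIES (NOT q_4 AND (NOT q_5 OR q_1)) = True
    q_3 IFF q_2 = True
    NOT q_4 AND (NOT q_5 OR q_1) = True
      NOT q_4 = True
      NOT q_5 OR q_1 = True
        NOT q_5 = False
Both conjuncts True, so the formula holds.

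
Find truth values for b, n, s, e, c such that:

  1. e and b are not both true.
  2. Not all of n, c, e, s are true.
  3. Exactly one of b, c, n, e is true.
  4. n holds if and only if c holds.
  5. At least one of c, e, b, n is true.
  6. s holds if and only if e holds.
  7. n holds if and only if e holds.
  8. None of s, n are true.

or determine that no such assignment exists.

b=T, n=F, s=F, e=F, c=F

  (1) e=F, b=T — not both ✓
  (2) {n, c, e, s}: 0/4 true — not all ✓
  (3) {b, c, n, e}: 1 true — exactly one ✓
  (4) n=F, c=F — same ✓
  (5) {c, e, b, n}: 1 true — at least one ✓
  (6) s=F, e=F — same ✓
  (7) n=F, e=F — same ✓
  (8) {s, n}: 0 true — none ✓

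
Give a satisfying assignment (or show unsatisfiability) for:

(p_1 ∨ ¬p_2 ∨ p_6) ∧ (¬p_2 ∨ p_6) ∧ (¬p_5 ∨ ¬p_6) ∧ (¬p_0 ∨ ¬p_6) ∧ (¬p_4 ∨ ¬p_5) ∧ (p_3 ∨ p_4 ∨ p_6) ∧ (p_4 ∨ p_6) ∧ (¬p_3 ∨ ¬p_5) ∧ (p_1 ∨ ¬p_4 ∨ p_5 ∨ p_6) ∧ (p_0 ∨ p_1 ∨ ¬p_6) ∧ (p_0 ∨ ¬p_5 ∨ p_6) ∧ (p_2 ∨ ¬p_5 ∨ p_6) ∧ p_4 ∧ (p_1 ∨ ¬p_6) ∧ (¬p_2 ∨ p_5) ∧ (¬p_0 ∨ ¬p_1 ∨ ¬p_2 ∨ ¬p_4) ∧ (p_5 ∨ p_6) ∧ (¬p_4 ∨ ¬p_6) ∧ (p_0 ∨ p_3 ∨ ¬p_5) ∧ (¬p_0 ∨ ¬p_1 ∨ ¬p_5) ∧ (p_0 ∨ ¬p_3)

The formula is unsatisfiable.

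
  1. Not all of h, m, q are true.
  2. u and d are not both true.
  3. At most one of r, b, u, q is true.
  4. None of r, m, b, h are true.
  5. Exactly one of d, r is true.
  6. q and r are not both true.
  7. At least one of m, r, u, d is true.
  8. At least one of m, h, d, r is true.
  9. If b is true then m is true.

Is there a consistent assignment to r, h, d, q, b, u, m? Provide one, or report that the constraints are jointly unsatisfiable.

r = False, h = False, d = True, q = True, b = False, u = False, m = False

  (1) {h, m, q}: 1/3 true — not all ✓
  (2) u=F, d=T — not both ✓
  (3) {r, b, u, q}: 1 true — at most one ✓
  (4) {r, m, b, h}: 0 true — none ✓
  (5) {d, r}: 1 true — exactly one ✓
  (6) q=T, r=F — not both ✓
  (7) {m, r, u, d}: 1 true — at least one ✓
  (8) {m, h, d, r}: 1 true — at least one ✓
  (9) b=F ⇒ m: vacuous ✓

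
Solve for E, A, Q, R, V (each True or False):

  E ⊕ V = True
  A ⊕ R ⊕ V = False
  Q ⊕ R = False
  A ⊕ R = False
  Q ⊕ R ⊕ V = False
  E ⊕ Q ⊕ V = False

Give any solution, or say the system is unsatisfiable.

E = True, A = True, Q = True, R = True, V = False

E ⊕ V = T ⊕ F = True ✓
A ⊕ R ⊕ V = T ⊕ T ⊕ F = False ✓
Q ⊕ R = T ⊕ T = False ✓
A ⊕ R = T ⊕ T = False ✓
Q ⊕ R ⊕ V = T ⊕ T ⊕ F = False ✓
E ⊕ Q ⊕ V = T ⊕ T ⊕ F = False ✓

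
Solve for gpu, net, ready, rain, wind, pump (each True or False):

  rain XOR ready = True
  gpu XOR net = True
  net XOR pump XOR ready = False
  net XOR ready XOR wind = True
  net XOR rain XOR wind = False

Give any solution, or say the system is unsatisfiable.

gpu = True, net = False, ready = False, rain = True, wind = True, pump = False

rain XOR ready = T XOR F = True ✓
gpu XOR net = T XOR F = True ✓
net XOR pump XOR ready = F XOR F XOR F = False ✓
net XOR ready XOR wind = F XOR F XOR T = True ✓
net XOR rain XOR wind = F XOR T XOR T = False ✓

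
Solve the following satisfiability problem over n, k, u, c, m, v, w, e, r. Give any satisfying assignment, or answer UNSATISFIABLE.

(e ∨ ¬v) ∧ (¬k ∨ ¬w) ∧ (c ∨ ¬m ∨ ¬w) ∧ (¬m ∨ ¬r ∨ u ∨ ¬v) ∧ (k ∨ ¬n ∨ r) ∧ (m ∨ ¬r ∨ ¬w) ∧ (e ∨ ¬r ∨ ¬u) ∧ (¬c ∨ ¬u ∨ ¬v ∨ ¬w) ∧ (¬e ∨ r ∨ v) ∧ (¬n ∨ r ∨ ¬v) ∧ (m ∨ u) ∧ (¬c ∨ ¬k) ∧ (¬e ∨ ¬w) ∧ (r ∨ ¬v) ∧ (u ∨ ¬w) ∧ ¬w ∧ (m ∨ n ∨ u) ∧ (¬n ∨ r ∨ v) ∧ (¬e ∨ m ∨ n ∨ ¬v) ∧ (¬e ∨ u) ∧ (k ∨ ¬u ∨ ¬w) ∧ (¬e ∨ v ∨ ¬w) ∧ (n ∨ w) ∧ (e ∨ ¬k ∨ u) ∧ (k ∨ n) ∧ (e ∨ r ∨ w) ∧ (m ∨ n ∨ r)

Unit clause (¬w) forces w = False.
In (n ∨ w) only n is left, so n = True.
Set k = False.
  then (k ∨ ¬n ∨ r) forces r = True.
Set u = False.
  then (m ∨ u) forces m = True.
  then (¬e ∨ u) forces e = False.
  then (e ∨ ¬v) forces v = False.
Set c = False.
All clauses satisfied.

n = True, k = False, u = False, c = False, m = True, v = False, w = False, e = False, r = True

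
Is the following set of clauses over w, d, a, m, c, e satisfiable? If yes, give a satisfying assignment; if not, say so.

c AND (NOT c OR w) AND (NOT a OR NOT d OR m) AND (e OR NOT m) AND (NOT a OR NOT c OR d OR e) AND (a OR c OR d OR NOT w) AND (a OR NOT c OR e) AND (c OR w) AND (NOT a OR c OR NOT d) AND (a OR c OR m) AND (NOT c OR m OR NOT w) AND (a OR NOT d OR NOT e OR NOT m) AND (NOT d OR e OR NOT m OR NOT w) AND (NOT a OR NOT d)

w=T, d=F, a=F, m=T, c=T, e=T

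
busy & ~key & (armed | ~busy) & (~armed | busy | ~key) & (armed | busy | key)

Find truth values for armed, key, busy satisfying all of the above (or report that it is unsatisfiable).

armed = True; key = False; busy = True

Unit clause (busy) forces busy = True.
Unit clause (~key) forces key = False.
In (armed | ~busy) only armed is left, so armed = True.
Check each clause:
  (busy): busy holds.
  (~key): ~key holds.
  (armed | ~busy): armed holds.
  (~armed | busy | ~key): busy holds.
  (armed | busy | key): armed holds.
All clauses satisfied.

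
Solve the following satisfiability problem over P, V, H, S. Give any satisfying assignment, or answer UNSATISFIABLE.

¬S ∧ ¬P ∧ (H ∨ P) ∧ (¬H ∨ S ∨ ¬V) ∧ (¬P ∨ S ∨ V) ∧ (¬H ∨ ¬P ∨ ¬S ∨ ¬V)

P=F; V=F; H=T; S=F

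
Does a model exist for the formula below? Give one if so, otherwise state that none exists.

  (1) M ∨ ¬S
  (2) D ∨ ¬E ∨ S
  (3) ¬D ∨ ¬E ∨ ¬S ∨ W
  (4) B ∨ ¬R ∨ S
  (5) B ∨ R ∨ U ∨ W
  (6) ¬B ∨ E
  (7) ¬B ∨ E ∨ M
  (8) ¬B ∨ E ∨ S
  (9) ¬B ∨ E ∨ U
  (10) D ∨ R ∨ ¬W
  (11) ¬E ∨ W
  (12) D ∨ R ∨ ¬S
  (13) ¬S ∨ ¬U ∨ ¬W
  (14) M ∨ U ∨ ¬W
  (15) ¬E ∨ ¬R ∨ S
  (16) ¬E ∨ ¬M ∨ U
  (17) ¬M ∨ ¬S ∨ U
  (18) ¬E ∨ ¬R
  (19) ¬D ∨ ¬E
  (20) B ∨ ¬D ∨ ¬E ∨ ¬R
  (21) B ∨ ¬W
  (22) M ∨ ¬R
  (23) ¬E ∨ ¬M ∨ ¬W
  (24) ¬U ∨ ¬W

Set M = True.
Try B = True:
  (¬B ∨ E) forces E = True.
  (¬E ∨ W) forces W = True.
  clause (¬E ∨ ¬M ∨ ¬W) is falsified — backtrack.
So B = False.
  then (B ∨ ¬W) forces W = False.
  then (¬E ∨ W) forces E = False.
Set U = True.
Set S = True.
Set D = True.
Set R = True.
All clauses satisfied.

M=T, B=F, U=T, S=T, E=F, D=T, R=T, W=F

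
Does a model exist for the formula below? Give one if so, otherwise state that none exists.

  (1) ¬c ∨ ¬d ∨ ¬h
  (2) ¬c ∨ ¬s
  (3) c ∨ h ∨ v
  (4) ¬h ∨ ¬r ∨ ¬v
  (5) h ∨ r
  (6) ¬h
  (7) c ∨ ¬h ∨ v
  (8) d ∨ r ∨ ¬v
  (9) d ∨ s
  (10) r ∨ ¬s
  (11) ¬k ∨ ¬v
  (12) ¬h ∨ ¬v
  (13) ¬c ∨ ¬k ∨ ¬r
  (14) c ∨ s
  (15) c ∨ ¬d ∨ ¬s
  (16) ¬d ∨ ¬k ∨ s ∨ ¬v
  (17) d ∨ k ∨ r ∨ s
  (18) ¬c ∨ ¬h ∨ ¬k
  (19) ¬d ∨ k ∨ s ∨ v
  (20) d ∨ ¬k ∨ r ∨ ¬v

d: False, c: False, r: True, v: True, k: False, h: False, s: True

Unit clause (¬h) forces h = False.
In (h ∨ r) only r is left, so r = True.
Set d = False.
  then (d ∨ s) forces s = True.
  then (¬c ∨ ¬s) forces c = False.
  then (c ∨ h ∨ v) forces v = True.
  then (¬k ∨ ¬v) forces k = False.
All clauses satisfied.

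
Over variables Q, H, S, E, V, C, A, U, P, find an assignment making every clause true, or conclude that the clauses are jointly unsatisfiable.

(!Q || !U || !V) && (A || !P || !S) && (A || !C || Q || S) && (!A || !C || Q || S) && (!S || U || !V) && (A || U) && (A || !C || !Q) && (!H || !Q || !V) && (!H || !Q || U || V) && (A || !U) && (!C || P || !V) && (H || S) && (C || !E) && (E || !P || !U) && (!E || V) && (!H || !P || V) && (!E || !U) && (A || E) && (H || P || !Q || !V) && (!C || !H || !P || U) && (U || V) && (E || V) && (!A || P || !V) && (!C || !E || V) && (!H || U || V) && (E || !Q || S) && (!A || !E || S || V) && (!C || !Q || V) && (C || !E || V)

Set Q = False.
Set H = True.
Set S = False.
Set E = False.
  then (A || E) forces A = True.
  then (E || V) forces V = True.
  then (!A || P || !V) forces P = True.
  then (!A || !C || Q || S) forces C = False.
  then (E || !P || !U) forces U = False.
All clauses satisfied.

Q = False, H = True, S = False, E = False, V = True, C = False, A = True, U = False, P = True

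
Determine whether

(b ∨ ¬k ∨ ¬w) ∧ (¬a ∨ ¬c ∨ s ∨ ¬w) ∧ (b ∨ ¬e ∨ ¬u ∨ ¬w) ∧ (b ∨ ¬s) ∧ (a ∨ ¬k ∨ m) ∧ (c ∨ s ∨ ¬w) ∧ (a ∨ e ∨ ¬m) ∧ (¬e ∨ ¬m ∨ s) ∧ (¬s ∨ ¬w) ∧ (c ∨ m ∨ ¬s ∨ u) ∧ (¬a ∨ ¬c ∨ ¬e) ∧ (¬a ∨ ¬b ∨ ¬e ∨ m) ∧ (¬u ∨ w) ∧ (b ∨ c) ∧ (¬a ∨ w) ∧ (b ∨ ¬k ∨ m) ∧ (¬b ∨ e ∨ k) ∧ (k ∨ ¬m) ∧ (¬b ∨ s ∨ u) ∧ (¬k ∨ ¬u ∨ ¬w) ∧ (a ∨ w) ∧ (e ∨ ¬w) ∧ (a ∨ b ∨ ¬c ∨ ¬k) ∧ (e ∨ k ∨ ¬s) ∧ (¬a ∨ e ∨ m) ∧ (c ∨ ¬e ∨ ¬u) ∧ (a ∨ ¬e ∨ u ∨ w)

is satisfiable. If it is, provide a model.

w = True, m = False, a = False, e = True, u = True, k = False, c = True, s = False, b = True

Try w = False:
  (¬u ∨ w) forces u = False.
  (¬a ∨ w) forces a = False.
  clause (a ∨ w) is falsified — backtrack.
So w = True.
  then (¬s ∨ ¬w) forces s = False.
  then (e ∨ ¬w) forces e = True.
  then (c ∨ s ∨ ¬w) forces c = True.
  then (¬e ∨ ¬m ∨ s) forces m = False.
  then (¬a ∨ ¬c ∨ ¬e) forces a = False.
  then (a ∨ ¬k ∨ m) forces k = False.
Set u = True.
  then (b ∨ ¬e ∨ ¬u ∨ ¬w) forces b = True.
All clauses satisfied.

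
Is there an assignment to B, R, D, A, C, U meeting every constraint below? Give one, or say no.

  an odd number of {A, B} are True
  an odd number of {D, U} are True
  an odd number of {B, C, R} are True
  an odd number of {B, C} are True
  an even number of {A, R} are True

B=T; R=F; D=T; A=F; C=F; U=F

{A, B}: 1 true → odd ✓
{D, U}: 1 true → odd ✓
{B, C, R}: 1 true → odd ✓
{B, C}: 1 true → odd ✓
{A, R}: 0 true → even ✓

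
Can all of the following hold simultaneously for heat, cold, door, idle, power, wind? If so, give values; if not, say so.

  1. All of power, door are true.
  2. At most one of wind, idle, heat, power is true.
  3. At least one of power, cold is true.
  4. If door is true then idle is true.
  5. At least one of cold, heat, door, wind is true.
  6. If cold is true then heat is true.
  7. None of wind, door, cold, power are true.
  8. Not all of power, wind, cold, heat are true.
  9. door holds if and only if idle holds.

Unsatisfiable

Case door = True:
  Constraint (7) is violated (door=T) — contradiction.
Case door = False:
  Constraint (1) is violated (door=F) — contradiction.
Both cases fail — unsatisfiable.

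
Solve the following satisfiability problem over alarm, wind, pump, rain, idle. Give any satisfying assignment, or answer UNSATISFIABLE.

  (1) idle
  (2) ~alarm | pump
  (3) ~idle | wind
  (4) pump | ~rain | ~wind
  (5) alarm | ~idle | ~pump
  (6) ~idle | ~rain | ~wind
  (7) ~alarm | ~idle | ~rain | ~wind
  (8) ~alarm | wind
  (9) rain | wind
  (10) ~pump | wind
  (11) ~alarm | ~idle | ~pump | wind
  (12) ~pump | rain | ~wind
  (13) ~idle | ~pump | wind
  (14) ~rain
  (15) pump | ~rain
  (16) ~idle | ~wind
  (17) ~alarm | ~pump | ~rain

The formula is unsatisfiable.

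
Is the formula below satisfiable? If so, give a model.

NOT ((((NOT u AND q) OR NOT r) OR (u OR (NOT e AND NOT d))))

q = False, u = False, d = True, r = True, e = True

  NOT ((((NOT u AND q) OR NOT r) OR (u OR (NOT e AND NOT d)))) = True
    ((NOT u AND q) OR NOT r) OR (u OR (NOT e AND NOT d)) = False
      (NOT u AND q) OR NOT r = False
        NOT u AND q = False
          NOT u = True
        NOT r = False
      u OR (NOT e AND NOT d) = False
        NOT e AND NOT d = False
          NOT e = False
          NOT d = False
The formula evaluates to True.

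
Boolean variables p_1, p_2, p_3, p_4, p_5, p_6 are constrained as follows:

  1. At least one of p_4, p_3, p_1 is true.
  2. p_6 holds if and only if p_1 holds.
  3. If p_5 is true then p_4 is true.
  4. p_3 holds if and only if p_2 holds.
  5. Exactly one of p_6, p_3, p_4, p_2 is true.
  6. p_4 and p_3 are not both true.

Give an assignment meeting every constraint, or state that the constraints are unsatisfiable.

p_1 = True, p_2 = False, p_3 = False, p_4 = False, p_5 = False, p_6 = True

  (1) {p_4, p_3, p_1}: 1 true — at least one ✓
  (2) p_6=T, p_1=T — same ✓
  (3) p_5=F ⇒ p_4: vacuous ✓
  (4) p_3=F, p_2=F — same ✓
  (5) {p_6, p_3, p_4, p_2}: 1 true — exactly one ✓
  (6) p_4=F, p_3=F — not both ✓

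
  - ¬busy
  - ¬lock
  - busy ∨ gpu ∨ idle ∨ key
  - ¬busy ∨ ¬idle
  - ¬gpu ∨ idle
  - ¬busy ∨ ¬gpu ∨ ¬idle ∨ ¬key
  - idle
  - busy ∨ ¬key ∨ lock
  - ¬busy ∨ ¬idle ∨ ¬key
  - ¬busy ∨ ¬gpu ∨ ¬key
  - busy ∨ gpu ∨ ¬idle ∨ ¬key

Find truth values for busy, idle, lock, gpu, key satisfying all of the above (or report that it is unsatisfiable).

Unit clause (¬busy) forces busy = False.
Unit clause (¬lock) forces lock = False.
Unit clause (idle) forces idle = True.
In (busy ∨ ¬key ∨ lock) only ¬key is left, so key = False.
Set gpu = False.
All clauses satisfied.

busy = False; idle = True; lock = False; gpu = False; key = False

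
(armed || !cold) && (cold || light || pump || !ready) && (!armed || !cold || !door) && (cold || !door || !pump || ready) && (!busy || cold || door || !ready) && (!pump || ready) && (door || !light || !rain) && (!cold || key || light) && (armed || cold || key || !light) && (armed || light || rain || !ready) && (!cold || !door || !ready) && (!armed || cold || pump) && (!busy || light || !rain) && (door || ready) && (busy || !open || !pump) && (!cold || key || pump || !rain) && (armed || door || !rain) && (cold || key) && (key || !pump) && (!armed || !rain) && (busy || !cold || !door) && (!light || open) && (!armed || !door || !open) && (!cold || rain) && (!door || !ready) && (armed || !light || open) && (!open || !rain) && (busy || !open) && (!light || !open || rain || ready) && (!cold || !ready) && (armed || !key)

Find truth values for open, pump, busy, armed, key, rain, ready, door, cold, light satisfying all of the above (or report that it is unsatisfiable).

Set open = False.
  then (!light || open) forces light = False.
Set pump = True.
  then (!pump || ready) forces ready = True.
  then (key || !pump) forces key = True.
  then (!door || !ready) forces door = False.
  then (!cold || !ready) forces cold = False.
  then (armed || !key) forces armed = True.
  then (!busy || cold || door || !ready) forces busy = False.
  then (!armed || !rain) forces rain = False.
All clauses satisfied.

open = False; pump = True; busy = False; armed = True; key = True; rain = False; ready = True; door = False; cold = False; light = False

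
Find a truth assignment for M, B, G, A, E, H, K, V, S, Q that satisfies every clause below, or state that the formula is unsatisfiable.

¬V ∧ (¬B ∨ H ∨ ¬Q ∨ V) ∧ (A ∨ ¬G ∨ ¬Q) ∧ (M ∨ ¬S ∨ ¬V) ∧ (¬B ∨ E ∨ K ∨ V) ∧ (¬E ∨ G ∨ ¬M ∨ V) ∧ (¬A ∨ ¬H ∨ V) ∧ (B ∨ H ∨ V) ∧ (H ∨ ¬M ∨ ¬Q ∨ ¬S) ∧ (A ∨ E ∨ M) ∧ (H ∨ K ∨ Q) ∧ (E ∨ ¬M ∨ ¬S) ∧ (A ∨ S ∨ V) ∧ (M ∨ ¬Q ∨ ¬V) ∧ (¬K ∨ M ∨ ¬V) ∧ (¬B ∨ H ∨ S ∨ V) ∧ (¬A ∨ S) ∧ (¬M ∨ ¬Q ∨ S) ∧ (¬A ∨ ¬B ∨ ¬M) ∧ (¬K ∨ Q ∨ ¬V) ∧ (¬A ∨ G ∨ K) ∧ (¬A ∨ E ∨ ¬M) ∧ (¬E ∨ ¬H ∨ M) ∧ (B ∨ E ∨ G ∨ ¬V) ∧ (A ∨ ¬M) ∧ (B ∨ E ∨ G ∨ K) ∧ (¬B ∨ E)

M = False, B = True, G = True, A = False, E = True, H = False, K = True, V = False, S = True, Q = False

Unit clause (¬V) forces V = False.
Try M = True:
  (A ∨ ¬M) forces A = True.
  (¬A ∨ ¬H ∨ V) forces H = False.
  (B ∨ H ∨ V) forces B = True.
  clause (¬A ∨ ¬B ∨ ¬M) is falsified — backtrack.
So M = False.
Set B = True.
  then (¬B ∨ E) forces E = True.
  then (¬E ∨ ¬H ∨ M) forces H = False.
  then (¬B ∨ H ∨ ¬Q ∨ V) forces Q = False.
  then (H ∨ K ∨ Q) forces K = True.
  then (¬B ∨ H ∨ S ∨ V) forces S = True.
Set G = True.
Set A = False.
All clauses satisfied.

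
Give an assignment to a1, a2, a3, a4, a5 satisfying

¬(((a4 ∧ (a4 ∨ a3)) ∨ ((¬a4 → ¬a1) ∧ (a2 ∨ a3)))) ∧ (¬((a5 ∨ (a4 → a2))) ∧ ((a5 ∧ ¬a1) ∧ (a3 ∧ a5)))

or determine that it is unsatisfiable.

Case a4 = True: the conjunct ¬(((a4 ∧ (a4 ∨ a3)) ∨ ((¬a4 → ¬a1) ∧ (a2 ∨ a3)))) becomes ¬((True ∨ (a2 ∨ a3))) = False.
Case a4 = False: the conjunct ¬((a5 ∨ (a4 → a2))) becomes ¬((a5 ∨ True)) = False.
Both cases fail — unsatisfiable.

Unsatisfiable — no assignment works.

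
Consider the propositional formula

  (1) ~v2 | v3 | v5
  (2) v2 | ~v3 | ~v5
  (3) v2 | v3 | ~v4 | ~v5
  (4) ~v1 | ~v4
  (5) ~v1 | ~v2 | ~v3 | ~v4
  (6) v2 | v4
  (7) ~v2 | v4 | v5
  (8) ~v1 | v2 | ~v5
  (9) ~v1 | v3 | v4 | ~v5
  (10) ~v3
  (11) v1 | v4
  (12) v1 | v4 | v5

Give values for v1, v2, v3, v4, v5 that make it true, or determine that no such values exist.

Unit clause (~v3) forces v3 = False.
Try v1 = True:
  (~v1 | ~v4) forces v4 = False.
  (v2 | v4) forces v2 = True.
  (~v2 | v3 | v5) forces v5 = True.
  clause (~v1 | v3 | v4 | ~v5) is falsified — backtrack.
So v1 = False.
  then (v1 | v4) forces v4 = True.
Set v2 = True.
  then (~v2 | v3 | v5) forces v5 = True.
All clauses satisfied.

v1 = False, v2 = True, v3 = False, v4 = True, v5 = True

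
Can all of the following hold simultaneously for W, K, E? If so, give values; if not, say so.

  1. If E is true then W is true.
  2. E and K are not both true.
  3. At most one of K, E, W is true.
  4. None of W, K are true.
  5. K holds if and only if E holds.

W=F, K=F, E=F

  (1) E=F ⇒ W: vacuous ✓
  (2) E=F, K=F — not both ✓
  (3) {K, E, W}: 0 true — at most one ✓
  (4) {W, K}: 0 true — none ✓
  (5) K=F, E=F — same ✓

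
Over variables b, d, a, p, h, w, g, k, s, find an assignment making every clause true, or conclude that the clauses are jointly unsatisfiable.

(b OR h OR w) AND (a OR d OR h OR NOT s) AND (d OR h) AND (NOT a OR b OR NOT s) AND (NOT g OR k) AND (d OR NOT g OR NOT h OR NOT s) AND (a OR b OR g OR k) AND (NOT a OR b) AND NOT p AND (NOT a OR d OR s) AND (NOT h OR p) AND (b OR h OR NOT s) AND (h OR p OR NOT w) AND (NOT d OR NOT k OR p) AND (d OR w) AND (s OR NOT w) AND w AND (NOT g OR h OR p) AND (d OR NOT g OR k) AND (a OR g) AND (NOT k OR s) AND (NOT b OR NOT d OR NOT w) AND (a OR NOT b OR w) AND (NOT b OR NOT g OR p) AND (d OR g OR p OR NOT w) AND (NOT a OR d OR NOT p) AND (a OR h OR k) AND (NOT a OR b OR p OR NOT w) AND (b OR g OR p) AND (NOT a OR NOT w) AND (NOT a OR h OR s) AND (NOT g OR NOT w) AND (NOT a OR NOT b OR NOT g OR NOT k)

Case w = True:
  (NOT p) forces p = False.
  (NOT h OR p) forces h = False.
  Clause (h OR p OR NOT w) is falsified — contradiction.
Case w = False:
  Clause (w) is falsified — contradiction.
Both cases fail, so the formula is unsatisfiable.

The formula is unsatisfiable.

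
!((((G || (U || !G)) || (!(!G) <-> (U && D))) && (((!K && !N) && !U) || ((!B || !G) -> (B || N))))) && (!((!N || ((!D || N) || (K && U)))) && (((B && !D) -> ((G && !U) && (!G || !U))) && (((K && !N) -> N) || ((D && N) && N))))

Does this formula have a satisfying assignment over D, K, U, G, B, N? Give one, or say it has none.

The conjunct !((!N || ((!D || N) || (K && U)))) is unsatisfiable on its own:
  N = True: this becomes !((False || True)) = False.
  N = False: this becomes !((True || (!D || (K && U)))) = False.
So the whole conjunction is unsatisfiable.

The formula is unsatisfiable.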